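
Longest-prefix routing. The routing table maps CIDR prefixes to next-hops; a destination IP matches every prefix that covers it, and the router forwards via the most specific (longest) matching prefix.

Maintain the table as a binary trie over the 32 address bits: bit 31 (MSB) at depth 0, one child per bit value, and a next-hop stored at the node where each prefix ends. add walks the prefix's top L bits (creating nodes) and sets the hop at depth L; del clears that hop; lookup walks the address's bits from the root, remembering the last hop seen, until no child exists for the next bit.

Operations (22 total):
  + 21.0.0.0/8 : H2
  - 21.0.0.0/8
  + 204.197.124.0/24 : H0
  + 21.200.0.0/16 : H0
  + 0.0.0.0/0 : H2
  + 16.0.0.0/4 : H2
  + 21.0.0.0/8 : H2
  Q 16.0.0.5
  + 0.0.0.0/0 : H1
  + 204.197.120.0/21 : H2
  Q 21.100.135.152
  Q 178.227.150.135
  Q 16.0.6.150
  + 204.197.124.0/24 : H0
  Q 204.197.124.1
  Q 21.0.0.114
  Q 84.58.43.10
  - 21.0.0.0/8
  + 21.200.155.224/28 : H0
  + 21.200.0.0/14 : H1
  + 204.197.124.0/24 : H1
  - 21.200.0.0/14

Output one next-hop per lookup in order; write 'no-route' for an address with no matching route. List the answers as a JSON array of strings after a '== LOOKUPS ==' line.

Apply in order:
  add 21.0.0.0/8 -> H2 at depth 8
  del 21.0.0.0/8 (clear depth 8)
  add 204.197.124.0/24 -> H0 at depth 24
  add 21.200.0.0/16 -> H0 at depth 16
  add 0.0.0.0/0 -> H2 at depth 0
  add 16.0.0.0/4 -> H2 at depth 4
  add 21.0.0.0/8 -> H2 at depth 8
  Q 16.0.0.5: descend 00010 ; hops seen [H2,H2] ; pick H2
  add 0.0.0.0/0 -> H1 at depth 0
  add 204.197.120.0/21 -> H2 at depth 21
  Q 21.100.135.152: descend 00010101 ; hops seen [H1,H2,H2] ; pick H2
  Q 178.227.150.135: descend 1 ; hops seen [H1] ; pick H1
  Q 16.0.6.150: descend 00010 ; hops seen [H1,H2] ; pick H2
  add 204.197.124.0/24 -> H0 at depth 24
  Q 204.197.124.1: descend 110011001100010101111100 ; hops seen [H1,H2,H0] ; pick H0
  Q 21.0.0.114: descend 00010101 ; hops seen [H1,H2,H2] ; pick H2
  Q 84.58.43.10: descend 0 ; hops seen [H1] ; pick H1
  del 21.0.0.0/8 (clear depth 8)
  add 21.200.155.224/28 -> H0 at depth 28
  add 21.200.0.0/14 -> H1 at depth 14
  add 204.197.124.0/24 -> H1 at depth 24
  del 21.200.0.0/14 (clear depth 14)

== LOOKUPS ==
["H2","H2","H1","H2","H0","H2","H1"]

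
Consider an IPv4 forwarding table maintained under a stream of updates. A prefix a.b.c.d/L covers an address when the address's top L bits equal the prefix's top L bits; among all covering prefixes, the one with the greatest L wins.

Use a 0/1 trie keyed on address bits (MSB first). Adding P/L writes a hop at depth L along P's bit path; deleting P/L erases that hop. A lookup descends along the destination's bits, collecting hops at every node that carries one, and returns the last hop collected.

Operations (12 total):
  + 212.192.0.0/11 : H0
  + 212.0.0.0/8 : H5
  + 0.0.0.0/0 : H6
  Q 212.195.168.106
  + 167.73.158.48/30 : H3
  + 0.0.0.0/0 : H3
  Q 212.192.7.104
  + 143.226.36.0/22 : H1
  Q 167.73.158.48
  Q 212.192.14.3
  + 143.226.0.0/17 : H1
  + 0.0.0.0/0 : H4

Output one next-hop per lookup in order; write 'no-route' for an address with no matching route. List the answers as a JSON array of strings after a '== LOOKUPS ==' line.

Apply in order:
  add 212.192.0.0/11 -> H0 at depth 11
  add 212.0.0.0/8 -> H5 at depth 8
  add 0.0.0.0/0 -> H6 at depth 0
  ? 212.195.168.106  path d0:H6→d1:-→d2:-→d3:-→d4:-→d5:-→d6:-→d7:-→d8:H5→d9:-→d10:-→d11:H0  best=H0
  add 167.73.158.48/30 -> H3 at depth 30
  add 0.0.0.0/0 -> H3 at depth 0
  ? 212.192.7.104  path d0:H3→d1:-→d2:-→d3:-→d4:-→d5:-→d6:-→d7:-→d8:H5→d9:-→d10:-→d11:H0  best=H0
  add 143.226.36.0/22 -> H1 at depth 22
  ? 167.73.158.48  path d0:H3→d1:-→d2:-→d3:-→d4:-→d5:-→d6:-→d7:-→d8:-→d9:-→d10:-→d11:-→d12:-→d13:-→d14:-→d15:-→d16:-→d17:-→d18:-→d19:-→d20:-→d21:-→d22:-→d23:-→d24:-→d25:-→d26:-→d27:-→d28:-→d29:-→d30:H3  best=H3
  ? 212.192.14.3  path d0:H3→d1:-→d2:-→d3:-→d4:-→d5:-→d6:-→d7:-→d8:H5→d9:-→d10:-→d11:H0  best=H0
  add 143.226.0.0/17 -> H1 at depth 17
  add 0.0.0.0/0 -> H4 at depth 0

== LOOKUPS ==
["H0","H0","H3","H0"]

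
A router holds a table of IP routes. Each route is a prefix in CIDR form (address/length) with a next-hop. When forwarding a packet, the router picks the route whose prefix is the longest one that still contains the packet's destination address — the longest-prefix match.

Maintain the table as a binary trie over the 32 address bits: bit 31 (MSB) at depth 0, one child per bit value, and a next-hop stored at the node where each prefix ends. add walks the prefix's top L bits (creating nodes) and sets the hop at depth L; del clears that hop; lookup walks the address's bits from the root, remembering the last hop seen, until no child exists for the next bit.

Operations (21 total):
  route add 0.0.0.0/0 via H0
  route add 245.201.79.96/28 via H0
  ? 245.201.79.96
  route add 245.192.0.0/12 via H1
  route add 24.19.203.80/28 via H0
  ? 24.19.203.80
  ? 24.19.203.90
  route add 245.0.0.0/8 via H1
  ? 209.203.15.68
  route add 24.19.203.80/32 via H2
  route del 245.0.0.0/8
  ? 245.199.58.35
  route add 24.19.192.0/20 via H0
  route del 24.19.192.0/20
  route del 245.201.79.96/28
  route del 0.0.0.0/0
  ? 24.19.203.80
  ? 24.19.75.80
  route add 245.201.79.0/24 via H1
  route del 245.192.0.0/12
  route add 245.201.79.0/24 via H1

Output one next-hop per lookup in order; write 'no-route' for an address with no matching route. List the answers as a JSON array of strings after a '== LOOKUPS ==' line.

Trace:
  + 0.0.0.0/0 (H0) depth=0
  + 245.201.79.96/28 (H0) depth=28
  Q 245.201.79.96: descend 1111010111001001010011110110 ; hops seen [H0,H0] ; pick H0
  + 245.192.0.0/12 (H1) depth=12
  + 24.19.203.80/28 (H0) depth=28
  Q 24.19.203.80: descend 0001100000010011110010110101 ; hops seen [H0,H0] ; pick H0
  Q 24.19.203.90: descend 0001100000010011110010110101 ; hops seen [H0,H0] ; pick H0
  + 245.0.0.0/8 (H1) depth=8
  Q 209.203.15.68: descend 11 ; hops seen [H0] ; pick H0
  + 24.19.203.80/32 (H2) depth=32
  - 245.0.0.0/8 clear@8
  Q 245.199.58.35: descend 111101011100 ; hops seen [H0,H1] ; pick H1
  + 24.19.192.0/20 (H0) depth=20
  - 24.19.192.0/20 clear@20
  - 245.201.79.96/28 clear@28
  - 0.0.0.0/0 clear@0
  Q 24.19.203.80: descend 00011000000100111100101101010000 ; hops seen [H0,H2] ; pick H2
  Q 24.19.75.80: descend 0001100000010011 ; hops seen [∅] ; pick no-route
  + 245.201.79.0/24 (H1) depth=24
  - 245.192.0.0/12 clear@12
  + 245.201.79.0/24 (H1) depth=24

== LOOKUPS ==
["H0","H0","H0","H0","H1","H2","no-route"]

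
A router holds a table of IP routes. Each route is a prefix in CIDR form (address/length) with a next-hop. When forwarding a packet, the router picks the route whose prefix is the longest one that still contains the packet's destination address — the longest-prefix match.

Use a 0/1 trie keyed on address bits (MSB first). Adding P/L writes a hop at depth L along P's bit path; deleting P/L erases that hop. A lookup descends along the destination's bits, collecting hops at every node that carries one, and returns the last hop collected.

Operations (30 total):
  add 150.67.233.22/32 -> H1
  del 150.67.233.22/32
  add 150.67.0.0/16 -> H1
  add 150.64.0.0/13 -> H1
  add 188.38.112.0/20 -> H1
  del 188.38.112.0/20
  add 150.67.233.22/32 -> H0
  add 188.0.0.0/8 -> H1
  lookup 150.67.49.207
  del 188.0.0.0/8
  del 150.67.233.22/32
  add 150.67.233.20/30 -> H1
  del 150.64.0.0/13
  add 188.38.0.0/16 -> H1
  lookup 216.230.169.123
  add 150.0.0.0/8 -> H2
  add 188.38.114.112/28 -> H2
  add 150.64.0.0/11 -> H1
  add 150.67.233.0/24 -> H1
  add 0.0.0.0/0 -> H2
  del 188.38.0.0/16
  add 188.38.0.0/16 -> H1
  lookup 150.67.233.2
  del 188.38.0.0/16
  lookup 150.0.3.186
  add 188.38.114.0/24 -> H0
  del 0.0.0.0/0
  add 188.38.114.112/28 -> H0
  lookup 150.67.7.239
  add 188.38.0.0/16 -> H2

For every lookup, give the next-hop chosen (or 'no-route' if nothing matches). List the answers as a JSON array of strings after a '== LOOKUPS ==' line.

Apply in order:
  + 150.67.233.22/32 (H1) depth=32
  del 150.67.233.22/32 (clear depth 32)
  + 150.67.0.0/16 (H1) depth=16
  + 150.64.0.0/13 (H1) depth=13
  + 188.38.112.0/20 (H1) depth=20
  del 188.38.112.0/20 (clear depth 20)
  + 150.67.233.22/32 (H0) depth=32
  + 188.0.0.0/8 (H1) depth=8
  lookup 150.67.49.207: bits 1001011001000011 walk d0:-→d1:-→d2:-→d3:-→d4:-→d5:-→d6:-→d7:-→d8:-→d9:-→d10:-→d11:-→d12:-→d13:H1→d14:-→d15:-→d16:H1 -> H1
  del 188.0.0.0/8 (clear depth 8)
  del 150.67.233.22/32 (clear depth 32)
  + 150.67.233.20/30 (H1) depth=30
  del 150.64.0.0/13 (clear depth 13)
  + 188.38.0.0/16 (H1) depth=16
  lookup 216.230.169.123: bits 1 walk d0:-→d1:- -> no-route
  + 150.0.0.0/8 (H2) depth=8
  + 188.38.114.112/28 (H2) depth=28
  + 150.64.0.0/11 (H1) depth=11
  + 150.67.233.0/24 (H1) depth=24
  + 0.0.0.0/0 (H2) depth=0
  del 188.38.0.0/16 (clear depth 16)
  + 188.38.0.0/16 (H1) depth=16
  lookup 150.67.233.2: bits 100101100100001111101001000 walk d0:H2→d1:-→d2:-→d3:-→d4:-→d5:-→d6:-→d7:-→d8:H2→d9:-→d10:-→d11:H1→d12:-→d13:-→d14:-→d15:-→d16:H1→d17:-→d18:-→d19:-→d20:-→d21:-→d22:-→d23:-→d24:H1→d25:-→d26:-→d27:- -> H1
  del 188.38.0.0/16 (clear depth 16)
  lookup 150.0.3.186: bits 100101100 walk d0:H2→d1:-→d2:-→d3:-→d4:-→d5:-→d6:-→d7:-→d8:H2→d9:- -> H2
  + 188.38.114.0/24 (H0) depth=24
  del 0.0.0.0/0 (clear depth 0)
  + 188.38.114.112/28 (H0) depth=28
  lookup 150.67.7.239: bits 1001011001000011 walk d0:-→d1:-→d2:-→d3:-→d4:-→d5:-→d6:-→d7:-→d8:H2→d9:-→d10:-→d11:H1→d12:-→d13:-→d14:-→d15:-→d16:H1 -> H1
  + 188.38.0.0/16 (H2) depth=16

== LOOKUPS ==
["H1","no-route","H1","H2","H1"]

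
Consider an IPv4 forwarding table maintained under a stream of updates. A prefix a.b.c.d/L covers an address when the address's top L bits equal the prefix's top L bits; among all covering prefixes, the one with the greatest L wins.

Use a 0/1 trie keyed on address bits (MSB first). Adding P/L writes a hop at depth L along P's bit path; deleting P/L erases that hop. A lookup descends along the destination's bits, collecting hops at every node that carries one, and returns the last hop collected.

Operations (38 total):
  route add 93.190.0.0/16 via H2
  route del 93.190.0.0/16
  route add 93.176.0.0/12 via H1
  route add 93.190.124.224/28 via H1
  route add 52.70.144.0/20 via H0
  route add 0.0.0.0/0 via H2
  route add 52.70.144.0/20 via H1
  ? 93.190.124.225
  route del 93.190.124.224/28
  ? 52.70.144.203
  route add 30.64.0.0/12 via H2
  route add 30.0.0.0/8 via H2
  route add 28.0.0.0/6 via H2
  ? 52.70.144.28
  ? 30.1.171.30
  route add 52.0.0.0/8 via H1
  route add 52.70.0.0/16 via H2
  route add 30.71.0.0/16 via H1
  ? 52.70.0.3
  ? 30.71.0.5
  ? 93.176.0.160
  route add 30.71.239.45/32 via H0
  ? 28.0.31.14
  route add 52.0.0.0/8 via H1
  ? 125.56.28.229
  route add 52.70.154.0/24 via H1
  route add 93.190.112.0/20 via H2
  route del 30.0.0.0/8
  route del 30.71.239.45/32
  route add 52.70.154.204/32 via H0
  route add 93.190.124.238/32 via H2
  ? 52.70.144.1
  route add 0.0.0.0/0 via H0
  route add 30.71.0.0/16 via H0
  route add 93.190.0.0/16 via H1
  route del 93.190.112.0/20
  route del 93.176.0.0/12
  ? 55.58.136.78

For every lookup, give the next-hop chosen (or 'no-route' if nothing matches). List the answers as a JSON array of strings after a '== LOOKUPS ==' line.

Trace:
  add 93.190.0.0/16 -> H2 at depth 16
  del 93.190.0.0/16 (clear depth 16)
  add 93.176.0.0/12 -> H1 at depth 12
  add 93.190.124.224/28 -> H1 at depth 28
  add 52.70.144.0/20 -> H0 at depth 20
  add 0.0.0.0/0 -> H2 at depth 0
  add 52.70.144.0/20 -> H1 at depth 20
  ? 93.190.124.225  path d0:H2→d1:-→d2:-→d3:-→d4:-→d5:-→d6:-→d7:-→d8:-→d9:-→d10:-→d11:-→d12:H1→d13:-→d14:-→d15:-→d16:-→d17:-→d18:-→d19:-→d20:-→d21:-→d22:-→d23:-→d24:-→d25:-→d26:-→d27:-→d28:H1  best=H1
  del 93.190.124.224/28 (clear depth 28)
  ? 52.70.144.203  path d0:H2→d1:-→d2:-→d3:-→d4:-→d5:-→d6:-→d7:-→d8:-→d9:-→d10:-→d11:-→d12:-→d13:-→d14:-→d15:-→d16:-→d17:-→d18:-→d19:-→d20:H1  best=H1
  add 30.64.0.0/12 -> H2 at depth 12
  add 30.0.0.0/8 -> H2 at depth 8
  add 28.0.0.0/6 -> H2 at depth 6
  ? 52.70.144.28  path d0:H2→d1:-→d2:-→d3:-→d4:-→d5:-→d6:-→d7:-→d8:-→d9:-→d10:-→d11:-→d12:-→d13:-→d14:-→d15:-→d16:-→d17:-→d18:-→d19:-→d20:H1  best=H1
  ? 30.1.171.30  path d0:H2→d1:-→d2:-→d3:-→d4:-→d5:-→d6:H2→d7:-→d8:H2→d9:-  best=H2
  add 52.0.0.0/8 -> H1 at depth 8
  add 52.70.0.0/16 -> H2 at depth 16
  add 30.71.0.0/16 -> H1 at depth 16
  ? 52.70.0.3  path d0:H2→d1:-→d2:-→d3:-→d4:-→d5:-→d6:-→d7:-→d8:H1→d9:-→d10:-→d11:-→d12:-→d13:-→d14:-→d15:-→d16:H2  best=H2
  ? 30.71.0.5  path d0:H2→d1:-→d2:-→d3:-→d4:-→d5:-→d6:H2→d7:-→d8:H2→d9:-→d10:-→d11:-→d12:H2→d13:-→d14:-→d15:-→d16:H1  best=H1
  ? 93.176.0.160  path d0:H2→d1:-→d2:-→d3:-→d4:-→d5:-→d6:-→d7:-→d8:-→d9:-→d10:-→d11:-→d12:H1  best=H1
  add 30.71.239.45/32 -> H0 at depth 32
  ? 28.0.31.14  path d0:H2→d1:-→d2:-→d3:-→d4:-→d5:-→d6:H2  best=H2
  add 52.0.0.0/8 -> H1 at depth 8
  ? 125.56.28.229  path d0:H2→d1:-→d2:-  best=H2
  add 52.70.154.0/24 -> H1 at depth 24
  add 93.190.112.0/20 -> H2 at depth 20
  del 30.0.0.0/8 (clear depth 8)
  del 30.71.239.45/32 (clear depth 32)
  add 52.70.154.204/32 -> H0 at depth 32
  add 93.190.124.238/32 -> H2 at depth 32
  ? 52.70.144.1  path d0:H2→d1:-→d2:-→d3:-→d4:-→d5:-→d6:-→d7:-→d8:H1→d9:-→d10:-→d11:-→d12:-→d13:-→d14:-→d15:-→d16:H2→d17:-→d18:-→d19:-→d20:H1  best=H1
  add 0.0.0.0/0 -> H0 at depth 0
  add 30.71.0.0/16 -> H0 at depth 16
  add 93.190.0.0/16 -> H1 at depth 16
  del 93.190.112.0/20 (clear depth 20)
  del 93.176.0.0/12 (clear depth 12)
  ? 55.58.136.78  path d0:H0→d1:-→d2:-→d3:-→d4:-→d5:-→d6:-  best=H0

== LOOKUPS ==
["H1","H1","H1","H2","H2","H1","H1","H2","H2","H1","H0"]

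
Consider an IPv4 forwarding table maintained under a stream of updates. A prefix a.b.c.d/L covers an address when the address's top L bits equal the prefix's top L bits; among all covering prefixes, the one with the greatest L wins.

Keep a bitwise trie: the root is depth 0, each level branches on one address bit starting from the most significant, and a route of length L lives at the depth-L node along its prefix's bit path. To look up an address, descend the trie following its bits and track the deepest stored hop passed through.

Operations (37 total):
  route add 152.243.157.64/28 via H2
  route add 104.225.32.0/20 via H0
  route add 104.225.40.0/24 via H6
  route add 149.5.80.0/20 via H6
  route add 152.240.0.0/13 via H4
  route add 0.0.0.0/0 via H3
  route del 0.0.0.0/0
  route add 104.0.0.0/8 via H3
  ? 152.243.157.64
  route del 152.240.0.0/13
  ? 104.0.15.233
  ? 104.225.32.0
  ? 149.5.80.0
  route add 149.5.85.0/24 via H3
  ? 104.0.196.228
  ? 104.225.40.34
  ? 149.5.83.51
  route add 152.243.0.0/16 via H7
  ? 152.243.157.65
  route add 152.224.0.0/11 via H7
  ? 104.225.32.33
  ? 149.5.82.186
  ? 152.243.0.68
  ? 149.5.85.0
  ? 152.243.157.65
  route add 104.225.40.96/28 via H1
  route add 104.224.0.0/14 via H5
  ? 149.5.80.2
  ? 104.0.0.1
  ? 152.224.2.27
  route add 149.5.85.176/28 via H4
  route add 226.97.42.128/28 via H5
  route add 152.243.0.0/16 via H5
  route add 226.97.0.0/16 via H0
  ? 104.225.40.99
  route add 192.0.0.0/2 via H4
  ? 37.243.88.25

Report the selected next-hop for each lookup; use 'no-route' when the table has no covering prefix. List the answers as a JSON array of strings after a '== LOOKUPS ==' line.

Trace:
  add 152.243.157.64/28 -> H2 at depth 28
  add 104.225.32.0/20 -> H0 at depth 20
  add 104.225.40.0/24 -> H6 at depth 24
  add 149.5.80.0/20 -> H6 at depth 20
  add 152.240.0.0/13 -> H4 at depth 13
  add 0.0.0.0/0 -> H3 at depth 0
  del 0.0.0.0/0 (clear depth 0)
  add 104.0.0.0/8 -> H3 at depth 8
  Q 152.243.157.64: descend 1001100011110011100111010100 ; hops seen [H4,H2] ; pick H2
  del 152.240.0.0/13 (clear depth 13)
  Q 104.0.15.233: descend 01101000 ; hops seen [H3] ; pick H3
  Q 104.225.32.0: descend 01101000111000010010 ; hops seen [H3,H0] ; pick H0
  Q 149.5.80.0: descend 10010101000001010101 ; hops seen [H6] ; pick H6
  add 149.5.85.0/24 -> H3 at depth 24
  Q 104.0.196.228: descend 01101000 ; hops seen [H3] ; pick H3
  Q 104.225.40.34: descend 011010001110000100101000 ; hops seen [H3,H0,H6] ; pick H6
  Q 149.5.83.51: descend 100101010000010101010 ; hops seen [H6] ; pick H6
  add 152.243.0.0/16 -> H7 at depth 16
  Q 152.243.157.65: descend 1001100011110011100111010100 ; hops seen [H7,H2] ; pick H2
  add 152.224.0.0/11 -> H7 at depth 11
  Q 104.225.32.33: descend 01101000111000010010 ; hops seen [H3,H0] ; pick H0
  Q 149.5.82.186: descend 100101010000010101010 ; hops seen [H6] ; pick H6
  Q 152.243.0.68: descend 1001100011110011 ; hops seen [H7,H7] ; pick H7
  Q 149.5.85.0: descend 100101010000010101010101 ; hops seen [H6,H3] ; pick H3
  Q 152.243.157.65: descend 1001100011110011100111010100 ; hops seen [H7,H7,H2] ; pick H2
  add 104.225.40.96/28 -> H1 at depth 28
  add 104.224.0.0/14 -> H5 at depth 14
  Q 149.5.80.2: descend 100101010000010101010 ; hops seen [H6] ; pick H6
  Q 104.0.0.1: descend 01101000 ; hops seen [H3] ; pick H3
  Q 152.224.2.27: descend 10011000111 ; hops seen [H7] ; pick H7
  add 149.5.85.176/28 -> H4 at depth 28
  add 226.97.42.128/28 -> H5 at depth 28
  add 152.243.0.0/16 -> H5 at depth 16
  add 226.97.0.0/16 -> H0 at depth 16
  Q 104.225.40.99: descend 0110100011100001001010000110 ; hops seen [H3,H5,H0,H6,H1] ; pick H1
  add 192.0.0.0/2 -> H4 at depth 2
  Q 37.243.88.25: descend 0 ; hops seen [∅] ; pick no-route

== LOOKUPS ==
["H2","H3","H0","H6","H3","H6","H6","H2","H0","H6","H7","H3","H2","H6","H3","H7","H1","no-route"]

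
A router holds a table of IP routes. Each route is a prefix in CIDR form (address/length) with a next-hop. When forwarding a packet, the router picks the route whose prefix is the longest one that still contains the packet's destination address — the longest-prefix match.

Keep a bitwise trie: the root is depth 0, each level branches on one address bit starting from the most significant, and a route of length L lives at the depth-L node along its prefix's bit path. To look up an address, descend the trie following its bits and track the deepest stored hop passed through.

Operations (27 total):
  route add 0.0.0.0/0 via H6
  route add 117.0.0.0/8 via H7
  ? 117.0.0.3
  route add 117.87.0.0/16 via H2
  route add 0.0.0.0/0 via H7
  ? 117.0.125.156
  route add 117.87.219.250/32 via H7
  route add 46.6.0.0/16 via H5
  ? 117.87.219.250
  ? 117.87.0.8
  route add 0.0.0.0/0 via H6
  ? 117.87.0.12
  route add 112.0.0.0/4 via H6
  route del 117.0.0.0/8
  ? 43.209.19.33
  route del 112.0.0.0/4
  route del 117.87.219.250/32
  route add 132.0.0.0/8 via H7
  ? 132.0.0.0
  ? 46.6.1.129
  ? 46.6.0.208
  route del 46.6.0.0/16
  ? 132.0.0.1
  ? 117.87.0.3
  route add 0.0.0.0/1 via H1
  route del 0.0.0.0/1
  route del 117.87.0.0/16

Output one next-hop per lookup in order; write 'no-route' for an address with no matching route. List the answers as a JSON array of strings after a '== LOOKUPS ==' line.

Process each operation:
  + 0.0.0.0/0 (H6) depth=0
  + 117.0.0.0/8 (H7) depth=8
  lookup 117.0.0.3: bits 01110101 walk d0:H6→d1:-→d2:-→d3:-→d4:-→d5:-→d6:-→d7:-→d8:H7 -> H7
  + 117.87.0.0/16 (H2) depth=16
  + 0.0.0.0/0 (H7) depth=0
  lookup 117.0.125.156: bits 011101010 walk d0:H7→d1:-→d2:-→d3:-→d4:-→d5:-→d6:-→d7:-→d8:H7→d9:- -> H7
  + 117.87.219.250/32 (H7) depth=32
  + 46.6.0.0/16 (H5) depth=16
  lookup 117.87.219.250: bits 01110101010101111101101111111010 walk d0:H7→d1:-→d2:-→d3:-→d4:-→d5:-→d6:-→d7:-→d8:H7→d9:-→d10:-→d11:-→d12:-→d13:-→d14:-→d15:-→d16:H2→d17:-→d18:-→d19:-→d20:-→d21:-→d22:-→d23:-→d24:-→d25:-→d26:-→d27:-→d28:-→d29:-→d30:-→d31:-→d32:H7 -> H7
  lookup 117.87.0.8: bits 0111010101010111 walk d0:H7→d1:-→d2:-→d3:-→d4:-→d5:-→d6:-→d7:-→d8:H7→d9:-→d10:-→d11:-→d12:-→d13:-→d14:-→d15:-→d16:H2 -> H2
  + 0.0.0.0/0 (H6) depth=0
  lookup 117.87.0.12: bits 0111010101010111 walk d0:H6→d1:-→d2:-→d3:-→d4:-→d5:-→d6:-→d7:-→d8:H7→d9:-→d10:-→d11:-→d12:-→d13:-→d14:-→d15:-→d16:H2 -> H2
  + 112.0.0.0/4 (H6) depth=4
  del 117.0.0.0/8 (clear depth 8)
  lookup 43.209.19.33: bits 00101 walk d0:H6→d1:-→d2:-→d3:-→d4:-→d5:- -> H6
  del 112.0.0.0/4 (clear depth 4)
  del 117.87.219.250/32 (clear depth 32)
  + 132.0.0.0/8 (H7) depth=8
  lookup 132.0.0.0: bits 10000100 walk d0:H6→d1:-→d2:-→d3:-→d4:-→d5:-→d6:-→d7:-→d8:H7 -> H7
  lookup 46.6.1.129: bits 0010111000000110 walk d0:H6→d1:-→d2:-→d3:-→d4:-→d5:-→d6:-→d7:-→d8:-→d9:-→d10:-→d11:-→d12:-→d13:-→d14:-→d15:-→d16:H5 -> H5
  lookup 46.6.0.208: bits 0010111000000110 walk d0:H6→d1:-→d2:-→d3:-→d4:-→d5:-→d6:-→d7:-→d8:-→d9:-→d10:-→d11:-→d12:-→d13:-→d14:-→d15:-→d16:H5 -> H5
  del 46.6.0.0/16 (clear depth 16)
  lookup 132.0.0.1: bits 10000100 walk d0:H6→d1:-→d2:-→d3:-→d4:-→d5:-→d6:-→d7:-→d8:H7 -> H7
  lookup 117.87.0.3: bits 0111010101010111 walk d0:H6→d1:-→d2:-→d3:-→d4:-→d5:-→d6:-→d7:-→d8:-→d9:-→d10:-→d11:-→d12:-→d13:-→d14:-→d15:-→d16:H2 -> H2
  + 0.0.0.0/1 (H1) depth=1
  del 0.0.0.0/1 (clear depth 1)
  del 117.87.0.0/16 (clear depth 16)

== LOOKUPS ==
["H7","H7","H7","H2","H2","H6","H7","H5","H5","H7","H2"]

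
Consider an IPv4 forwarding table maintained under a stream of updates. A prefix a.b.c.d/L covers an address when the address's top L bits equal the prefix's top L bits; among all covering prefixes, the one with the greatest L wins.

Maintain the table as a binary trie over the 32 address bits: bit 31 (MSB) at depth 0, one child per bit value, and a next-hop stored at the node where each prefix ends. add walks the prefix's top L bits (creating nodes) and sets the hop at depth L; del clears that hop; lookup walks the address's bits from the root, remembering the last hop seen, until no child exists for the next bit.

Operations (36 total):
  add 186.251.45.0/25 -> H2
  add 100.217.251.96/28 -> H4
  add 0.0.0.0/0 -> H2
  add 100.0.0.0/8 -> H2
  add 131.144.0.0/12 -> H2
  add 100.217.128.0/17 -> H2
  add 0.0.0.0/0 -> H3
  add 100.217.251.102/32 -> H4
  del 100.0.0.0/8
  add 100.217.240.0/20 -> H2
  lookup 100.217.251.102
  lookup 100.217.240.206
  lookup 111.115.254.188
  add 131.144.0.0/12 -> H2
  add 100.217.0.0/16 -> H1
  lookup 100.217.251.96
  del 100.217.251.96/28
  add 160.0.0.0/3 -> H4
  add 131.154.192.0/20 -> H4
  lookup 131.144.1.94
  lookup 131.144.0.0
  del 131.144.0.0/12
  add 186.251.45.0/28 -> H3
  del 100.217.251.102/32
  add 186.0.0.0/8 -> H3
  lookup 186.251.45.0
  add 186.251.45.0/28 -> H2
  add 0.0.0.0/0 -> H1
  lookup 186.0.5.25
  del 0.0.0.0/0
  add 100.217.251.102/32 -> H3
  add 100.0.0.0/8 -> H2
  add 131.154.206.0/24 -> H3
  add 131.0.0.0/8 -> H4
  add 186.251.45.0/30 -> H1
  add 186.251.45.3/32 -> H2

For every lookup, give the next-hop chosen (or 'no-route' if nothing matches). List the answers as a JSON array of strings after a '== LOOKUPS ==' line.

Trace:
  + 186.251.45.0/25 (H2) depth=25
  + 100.217.251.96/28 (H4) depth=28
  + 0.0.0.0/0 (H2) depth=0
  + 100.0.0.0/8 (H2) depth=8
  + 131.144.0.0/12 (H2) depth=12
  + 100.217.128.0/17 (H2) depth=17
  + 0.0.0.0/0 (H3) depth=0
  + 100.217.251.102/32 (H4) depth=32
  - 100.0.0.0/8 clear@8
  + 100.217.240.0/20 (H2) depth=20
  ? 100.217.251.102  path d0:H3→d1:-→d2:-→d3:-→d4:-→d5:-→d6:-→d7:-→d8:-→d9:-→d10:-→d11:-→d12:-→d13:-→d14:-→d15:-→d16:-→d17:H2→d18:-→d19:-→d20:H2→d21:-→d22:-→d23:-→d24:-→d25:-→d26:-→d27:-→d28:H4→d29:-→d30:-→d31:-→d32:H4  best=H4
  ? 100.217.240.206  path d0:H3→d1:-→d2:-→d3:-→d4:-→d5:-→d6:-→d7:-→d8:-→d9:-→d10:-→d11:-→d12:-→d13:-→d14:-→d15:-→d16:-→d17:H2→d18:-→d19:-→d20:H2  best=H2
  ? 111.115.254.188  path d0:H3→d1:-→d2:-→d3:-→d4:-  best=H3
  + 131.144.0.0/12 (H2) depth=12
  + 100.217.0.0/16 (H1) depth=16
  ? 100.217.251.96  path d0:H3→d1:-→d2:-→d3:-→d4:-→d5:-→d6:-→d7:-→d8:-→d9:-→d10:-→d11:-→d12:-→d13:-→d14:-→d15:-→d16:H1→d17:H2→d18:-→d19:-→d20:H2→d21:-→d22:-→d23:-→d24:-→d25:-→d26:-→d27:-→d28:H4→d29:-  best=H4
  - 100.217.251.96/28 clear@28
  + 160.0.0.0/3 (H4) depth=3
  + 131.154.192.0/20 (H4) depth=20
  ? 131.144.1.94  path d0:H3→d1:-→d2:-→d3:-→d4:-→d5:-→d6:-→d7:-→d8:-→d9:-→d10:-→d11:-→d12:H2  best=H2
  ? 131.144.0.0  path d0:H3→d1:-→d2:-→d3:-→d4:-→d5:-→d6:-→d7:-→d8:-→d9:-→d10:-→d11:-→d12:H2  best=H2
  - 131.144.0.0/12 clear@12
  + 186.251.45.0/28 (H3) depth=28
  - 100.217.251.102/32 clear@32
  + 186.0.0.0/8 (H3) depth=8
  ? 186.251.45.0  path d0:H3→d1:-→d2:-→d3:H4→d4:-→d5:-→d6:-→d7:-→d8:H3→d9:-→d10:-→d11:-→d12:-→d13:-→d14:-→d15:-→d16:-→d17:-→d18:-→d19:-→d20:-→d21:-→d22:-→d23:-→d24:-→d25:H2→d26:-→d27:-→d28:H3  best=H3
  + 186.251.45.0/28 (H2) depth=28
  + 0.0.0.0/0 (H1) depth=0
  ? 186.0.5.25  path d0:H1→d1:-→d2:-→d3:H4→d4:-→d5:-→d6:-→d7:-→d8:H3  best=H3
  - 0.0.0.0/0 clear@0
  + 100.217.251.102/32 (H3) depth=32
  + 100.0.0.0/8 (H2) depth=8
  + 131.154.206.0/24 (H3) depth=24
  + 131.0.0.0/8 (H4) depth=8
  + 186.251.45.0/30 (H1) depth=30
  + 186.251.45.3/32 (H2) depth=32

== LOOKUPS ==
["H4","H2","H3","H4","H2","H2","H3","H3"]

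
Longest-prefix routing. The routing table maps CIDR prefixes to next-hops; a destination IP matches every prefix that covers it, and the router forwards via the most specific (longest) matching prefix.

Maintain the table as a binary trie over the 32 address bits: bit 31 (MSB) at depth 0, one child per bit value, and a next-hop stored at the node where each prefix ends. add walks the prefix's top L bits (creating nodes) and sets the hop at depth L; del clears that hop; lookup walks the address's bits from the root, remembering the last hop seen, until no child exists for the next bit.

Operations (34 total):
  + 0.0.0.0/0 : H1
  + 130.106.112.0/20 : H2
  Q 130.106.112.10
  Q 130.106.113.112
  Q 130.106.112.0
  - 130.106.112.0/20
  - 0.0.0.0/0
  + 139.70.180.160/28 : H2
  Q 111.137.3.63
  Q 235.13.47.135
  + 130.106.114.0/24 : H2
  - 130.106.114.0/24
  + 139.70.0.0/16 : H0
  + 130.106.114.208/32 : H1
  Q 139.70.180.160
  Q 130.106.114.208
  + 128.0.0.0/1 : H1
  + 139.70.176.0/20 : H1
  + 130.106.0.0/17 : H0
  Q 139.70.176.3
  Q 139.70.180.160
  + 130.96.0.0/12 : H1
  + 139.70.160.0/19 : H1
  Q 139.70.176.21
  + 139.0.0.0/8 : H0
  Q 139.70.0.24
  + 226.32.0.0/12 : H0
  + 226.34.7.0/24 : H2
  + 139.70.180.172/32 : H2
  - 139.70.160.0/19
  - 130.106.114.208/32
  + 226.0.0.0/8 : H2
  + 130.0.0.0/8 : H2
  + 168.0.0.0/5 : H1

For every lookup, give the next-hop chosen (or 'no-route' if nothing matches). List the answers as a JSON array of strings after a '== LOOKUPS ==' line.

Process each operation:
  add 0.0.0.0/0 -> H1 at depth 0
  add 130.106.112.0/20 -> H2 at depth 20
  Q 130.106.112.10: descend 10000010011010100111 ; hops seen [H1,H2] ; pick H2
  Q 130.106.113.112: descend 10000010011010100111 ; hops seen [H1,H2] ; pick H2
  Q 130.106.112.0: descend 10000010011010100111 ; hops seen [H1,H2] ; pick H2
  del 130.106.112.0/20 (clear depth 20)
  del 0.0.0.0/0 (clear depth 0)
  add 139.70.180.160/28 -> H2 at depth 28
  Q 111.137.3.63: descend ε ; hops seen [∅] ; pick no-route
  Q 235.13.47.135: descend 1 ; hops seen [∅] ; pick no-route
  add 130.106.114.0/24 -> H2 at depth 24
  del 130.106.114.0/24 (clear depth 24)
  add 139.70.0.0/16 -> H0 at depth 16
  add 130.106.114.208/32 -> H1 at depth 32
  Q 139.70.180.160: descend 1000101101000110101101001010 ; hops seen [H0,H2] ; pick H2
  Q 130.106.114.208: descend 10000010011010100111001011010000 ; hops seen [H1] ; pick H1
  add 128.0.0.0/1 -> H1 at depth 1
  add 139.70.176.0/20 -> H1 at depth 20
  add 130.106.0.0/17 -> H0 at depth 17
  Q 139.70.176.3: descend 100010110100011010110 ; hops seen [H1,H0,H1] ; pick H1
  Q 139.70.180.160: descend 1000101101000110101101001010 ; hops seen [H1,H0,H1,H2] ; pick H2
  add 130.96.0.0/12 -> H1 at depth 12
  add 139.70.160.0/19 -> H1 at depth 19
  Q 139.70.176.21: descend 100010110100011010110 ; hops seen [H1,H0,H1,H1] ; pick H1
  add 139.0.0.0/8 -> H0 at depth 8
  Q 139.70.0.24: descend 1000101101000110 ; hops seen [H1,H0,H0] ; pick H0
  add 226.32.0.0/12 -> H0 at depth 12
  add 226.34.7.0/24 -> H2 at depth 24
  add 139.70.180.172/32 -> H2 at depth 32
  del 139.70.160.0/19 (clear depth 19)
  del 130.106.114.208/32 (clear depth 32)
  add 226.0.0.0/8 -> H2 at depth 8
  add 130.0.0.0/8 -> H2 at depth 8
  add 168.0.0.0/5 -> H1 at depth 5

== LOOKUPS ==
["H2","H2","H2","no-route","no-route","H2","H1","H1","H2","H1","H0"]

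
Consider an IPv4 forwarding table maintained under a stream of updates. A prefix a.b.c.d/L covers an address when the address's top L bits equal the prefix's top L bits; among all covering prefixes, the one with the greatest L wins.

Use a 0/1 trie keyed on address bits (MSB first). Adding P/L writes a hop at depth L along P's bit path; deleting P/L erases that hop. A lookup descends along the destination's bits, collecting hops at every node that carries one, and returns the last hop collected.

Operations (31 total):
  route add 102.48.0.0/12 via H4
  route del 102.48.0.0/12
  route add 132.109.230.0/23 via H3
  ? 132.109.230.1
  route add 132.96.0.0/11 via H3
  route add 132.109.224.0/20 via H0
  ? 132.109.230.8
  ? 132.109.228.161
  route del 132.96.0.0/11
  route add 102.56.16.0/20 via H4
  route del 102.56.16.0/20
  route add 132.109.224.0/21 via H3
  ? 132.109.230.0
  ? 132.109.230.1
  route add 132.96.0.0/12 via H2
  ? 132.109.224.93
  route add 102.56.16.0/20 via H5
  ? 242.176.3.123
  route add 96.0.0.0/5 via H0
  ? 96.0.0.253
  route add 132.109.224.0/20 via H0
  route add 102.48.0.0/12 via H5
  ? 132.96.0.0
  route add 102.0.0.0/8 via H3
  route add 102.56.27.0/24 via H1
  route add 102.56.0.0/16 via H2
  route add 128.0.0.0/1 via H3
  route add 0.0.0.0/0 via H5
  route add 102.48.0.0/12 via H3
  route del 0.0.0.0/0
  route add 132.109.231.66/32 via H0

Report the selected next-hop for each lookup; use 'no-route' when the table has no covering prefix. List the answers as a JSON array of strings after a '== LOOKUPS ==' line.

Process each operation:
  add 102.48.0.0/12 -> H4 at depth 12
  del 102.48.0.0/12 (clear depth 12)
  add 132.109.230.0/23 -> H3 at depth 23
  ? 132.109.230.1  path d0:-→d1:-→d2:-→d3:-→d4:-→d5:-→d6:-→d7:-→d8:-→d9:-→d10:-→d11:-→d12:-→d13:-→d14:-→d15:-→d16:-→d17:-→d18:-→d19:-→d20:-→d21:-→d22:-→d23:H3  best=H3
  add 132.96.0.0/11 -> H3 at depth 11
  add 132.109.224.0/20 -> H0 at depth 20
  ? 132.109.230.8  path d0:-→d1:-→d2:-→d3:-→d4:-→d5:-→d6:-→d7:-→d8:-→d9:-→d10:-→d11:H3→d12:-→d13:-→d14:-→d15:-→d16:-→d17:-→d18:-→d19:-→d20:H0→d21:-→d22:-→d23:H3  best=H3
  ? 132.109.228.161  path d0:-→d1:-→d2:-→d3:-→d4:-→d5:-→d6:-→d7:-→d8:-→d9:-→d10:-→d11:H3→d12:-→d13:-→d14:-→d15:-→d16:-→d17:-→d18:-→d19:-→d20:H0→d21:-→d22:-  best=H0
  del 132.96.0.0/11 (clear depth 11)
  add 102.56.16.0/20 -> H4 at depth 20
  del 102.56.16.0/20 (clear depth 20)
  add 132.109.224.0/21 -> H3 at depth 21
  ? 132.109.230.0  path d0:-→d1:-→d2:-→d3:-→d4:-→d5:-→d6:-→d7:-→d8:-→d9:-→d10:-→d11:-→d12:-→d13:-→d14:-→d15:-→d16:-→d17:-→d18:-→d19:-→d20:H0→d21:H3→d22:-→d23:H3  best=H3
  ? 132.109.230.1  path d0:-→d1:-→d2:-→d3:-→d4:-→d5:-→d6:-→d7:-→d8:-→d9:-→d10:-→d11:-→d12:-→d13:-→d14:-→d15:-→d16:-→d17:-→d18:-→d19:-→d20:H0→d21:H3→d22:-→d23:H3  best=H3
  add 132.96.0.0/12 -> H2 at depth 12
  ? 132.109.224.93  path d0:-→d1:-→d2:-→d3:-→d4:-→d5:-→d6:-→d7:-→d8:-→d9:-→d10:-→d11:-→d12:H2→d13:-→d14:-→d15:-→d16:-→d17:-→d18:-→d19:-→d20:H0→d21:H3  best=H3
  add 102.56.16.0/20 -> H5 at depth 20
  ? 242.176.3.123  path d0:-→d1:-  best=no-route
  add 96.0.0.0/5 -> H0 at depth 5
  ? 96.0.0.253  path d0:-→d1:-→d2:-→d3:-→d4:-→d5:H0  best=H0
  add 132.109.224.0/20 -> H0 at depth 20
  add 102.48.0.0/12 -> H5 at depth 12
  ? 132.96.0.0  path d0:-→d1:-→d2:-→d3:-→d4:-→d5:-→d6:-→d7:-→d8:-→d9:-→d10:-→d11:-→d12:H2  best=H2
  add 102.0.0.0/8 -> H3 at depth 8
  add 102.56.27.0/24 -> H1 at depth 24
  add 102.56.0.0/16 -> H2 at depth 16
  add 128.0.0.0/1 -> H3 at depth 1
  add 0.0.0.0/0 -> H5 at depth 0
  add 102.48.0.0/12 -> H3 at depth 12
  del 0.0.0.0/0 (clear depth 0)
  add 132.109.231.66/32 -> H0 at depth 32

== LOOKUPS ==
["H3","H3","H0","H3","H3","H3","no-route","H0","H2"]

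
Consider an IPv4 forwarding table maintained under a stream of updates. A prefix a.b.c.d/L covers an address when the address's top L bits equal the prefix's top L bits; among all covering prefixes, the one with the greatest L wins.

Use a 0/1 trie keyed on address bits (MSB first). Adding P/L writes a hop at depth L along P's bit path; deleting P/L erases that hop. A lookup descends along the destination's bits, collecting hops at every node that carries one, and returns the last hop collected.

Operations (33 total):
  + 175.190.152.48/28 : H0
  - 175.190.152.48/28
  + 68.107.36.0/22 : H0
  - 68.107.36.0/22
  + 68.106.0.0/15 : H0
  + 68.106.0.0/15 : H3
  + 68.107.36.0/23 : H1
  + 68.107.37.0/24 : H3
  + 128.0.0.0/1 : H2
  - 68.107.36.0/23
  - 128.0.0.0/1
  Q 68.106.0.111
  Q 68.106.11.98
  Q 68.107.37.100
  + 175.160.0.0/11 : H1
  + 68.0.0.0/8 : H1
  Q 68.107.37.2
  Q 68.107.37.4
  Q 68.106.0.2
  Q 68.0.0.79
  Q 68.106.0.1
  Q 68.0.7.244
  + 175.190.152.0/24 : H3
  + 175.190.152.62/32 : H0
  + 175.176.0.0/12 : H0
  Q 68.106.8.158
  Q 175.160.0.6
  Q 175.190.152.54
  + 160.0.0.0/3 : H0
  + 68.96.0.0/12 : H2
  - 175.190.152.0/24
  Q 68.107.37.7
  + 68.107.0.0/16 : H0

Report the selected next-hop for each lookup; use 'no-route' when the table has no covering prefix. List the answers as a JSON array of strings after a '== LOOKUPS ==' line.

Trace:
  + 175.190.152.48/28 (H0) depth=28
  - 175.190.152.48/28 clear@28
  + 68.107.36.0/22 (H0) depth=22
  - 68.107.36.0/22 clear@22
  + 68.106.0.0/15 (H0) depth=15
  + 68.106.0.0/15 (H3) depth=15
  + 68.107.36.0/23 (H1) depth=23
  + 68.107.37.0/24 (H3) depth=24
  + 128.0.0.0/1 (H2) depth=1
  - 68.107.36.0/23 clear@23
  - 128.0.0.0/1 clear@1
  Q 68.106.0.111: descend 010001000110101 ; hops seen [H3] ; pick H3
  Q 68.106.11.98: descend 010001000110101 ; hops seen [H3] ; pick H3
  Q 68.107.37.100: descend 010001000110101100100101 ; hops seen [H3,H3] ; pick H3
  + 175.160.0.0/11 (H1) depth=11
  + 68.0.0.0/8 (H1) depth=8
  Q 68.107.37.2: descend 010001000110101100100101 ; hops seen [H1,H3,H3] ; pick H3
  Q 68.107.37.4: descend 010001000110101100100101 ; hops seen [H1,H3,H3] ; pick H3
  Q 68.106.0.2: descend 010001000110101 ; hops seen [H1,H3] ; pick H3
  Q 68.0.0.79: descend 010001000 ; hops seen [H1] ; pick H1
  Q 68.106.0.1: descend 010001000110101 ; hops seen [H1,H3] ; pick H3
  Q 68.0.7.244: descend 010001000 ; hops seen [H1] ; pick H1
  + 175.190.152.0/24 (H3) depth=24
  + 175.190.152.62/32 (H0) depth=32
  + 175.176.0.0/12 (H0) depth=12
  Q 68.106.8.158: descend 010001000110101 ; hops seen [H1,H3] ; pick H3
  Q 175.160.0.6: descend 10101111101 ; hops seen [H1] ; pick H1
  Q 175.190.152.54: descend 1010111110111110100110000011 ; hops seen [H1,H0,H3] ; pick H3
  + 160.0.0.0/3 (H0) depth=3
  + 68.96.0.0/12 (H2) depth=12
  - 175.190.152.0/24 clear@24
  Q 68.107.37.7: descend 010001000110101100100101 ; hops seen [H1,H2,H3,H3] ; pick H3
  + 68.107.0.0/16 (H0) depth=16

== LOOKUPS ==
["H3","H3","H3","H3","H3","H3","H1","H3","H1","H3","H1","H3","H3"]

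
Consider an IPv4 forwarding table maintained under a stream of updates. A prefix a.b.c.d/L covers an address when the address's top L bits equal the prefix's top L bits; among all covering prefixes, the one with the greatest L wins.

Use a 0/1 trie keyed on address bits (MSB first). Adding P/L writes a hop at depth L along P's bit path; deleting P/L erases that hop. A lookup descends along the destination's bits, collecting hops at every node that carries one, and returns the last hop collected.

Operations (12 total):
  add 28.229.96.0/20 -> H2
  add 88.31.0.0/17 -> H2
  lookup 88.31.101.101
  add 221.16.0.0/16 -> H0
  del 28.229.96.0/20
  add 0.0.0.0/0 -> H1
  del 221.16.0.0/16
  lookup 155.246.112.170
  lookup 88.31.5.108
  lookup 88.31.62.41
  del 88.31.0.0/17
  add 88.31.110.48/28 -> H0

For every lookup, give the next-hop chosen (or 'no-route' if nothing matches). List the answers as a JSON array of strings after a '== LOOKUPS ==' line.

Trace:
  + 28.229.96.0/20 (H2) depth=20
  + 88.31.0.0/17 (H2) depth=17
  Q 88.31.101.101: descend 01011000000111110 ; hops seen [H2] ; pick H2
  + 221.16.0.0/16 (H0) depth=16
  - 28.229.96.0/20 clear@20
  + 0.0.0.0/0 (H1) depth=0
  - 221.16.0.0/16 clear@16
  Q 155.246.112.170: descend 1 ; hops seen [H1] ; pick H1
  Q 88.31.5.108: descend 01011000000111110 ; hops seen [H1,H2] ; pick H2
  Q 88.31.62.41: descend 01011000000111110 ; hops seen [H1,H2] ; pick H2
  - 88.31.0.0/17 clear@17
  + 88.31.110.48/28 (H0) depth=28

== LOOKUPS ==
["H2","H1","H2","H2"]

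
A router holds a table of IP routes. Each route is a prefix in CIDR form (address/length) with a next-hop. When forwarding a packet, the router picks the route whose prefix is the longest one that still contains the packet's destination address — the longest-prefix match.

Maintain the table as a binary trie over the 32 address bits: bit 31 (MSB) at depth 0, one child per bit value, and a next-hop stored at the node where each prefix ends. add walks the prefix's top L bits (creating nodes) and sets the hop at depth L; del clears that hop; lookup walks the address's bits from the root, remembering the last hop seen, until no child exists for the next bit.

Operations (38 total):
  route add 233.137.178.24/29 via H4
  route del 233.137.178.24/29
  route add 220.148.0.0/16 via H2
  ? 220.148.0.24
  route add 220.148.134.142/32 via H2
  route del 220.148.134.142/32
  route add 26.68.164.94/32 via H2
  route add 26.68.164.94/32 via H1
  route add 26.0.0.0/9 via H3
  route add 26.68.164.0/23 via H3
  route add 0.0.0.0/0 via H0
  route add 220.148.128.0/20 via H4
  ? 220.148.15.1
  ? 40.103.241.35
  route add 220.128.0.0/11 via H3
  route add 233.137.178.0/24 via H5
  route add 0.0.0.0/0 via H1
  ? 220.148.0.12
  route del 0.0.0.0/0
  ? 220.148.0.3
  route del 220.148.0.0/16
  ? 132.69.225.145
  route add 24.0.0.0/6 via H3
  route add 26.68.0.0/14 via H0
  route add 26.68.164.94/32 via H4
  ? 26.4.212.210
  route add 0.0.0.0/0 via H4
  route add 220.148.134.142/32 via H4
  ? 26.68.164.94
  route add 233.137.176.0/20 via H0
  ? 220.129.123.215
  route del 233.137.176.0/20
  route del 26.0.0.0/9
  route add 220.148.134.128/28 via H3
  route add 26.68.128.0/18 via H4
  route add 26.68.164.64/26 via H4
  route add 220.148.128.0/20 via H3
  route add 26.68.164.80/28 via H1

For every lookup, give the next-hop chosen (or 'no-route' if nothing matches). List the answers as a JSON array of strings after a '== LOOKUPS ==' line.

Trace:
  add 233.137.178.24/29 -> H4 at depth 29
  del 233.137.178.24/29 (clear depth 29)
  add 220.148.0.0/16 -> H2 at depth 16
  Q 220.148.0.24: descend 1101110010010100 ; hops seen [H2] ; pick H2
  add 220.148.134.142/32 -> H2 at depth 32
  del 220.148.134.142/32 (clear depth 32)
  add 26.68.164.94/32 -> H2 at depth 32
  add 26.68.164.94/32 -> H1 at depth 32
  add 26.0.0.0/9 -> H3 at depth 9
  add 26.68.164.0/23 -> H3 at depth 23
  add 0.0.0.0/0 -> H0 at depth 0
  add 220.148.128.0/20 -> H4 at depth 20
  Q 220.148.15.1: descend 1101110010010100 ; hops seen [H0,H2] ; pick H2
  Q 40.103.241.35: descend 00 ; hops seen [H0] ; pick H0
  add 220.128.0.0/11 -> H3 at depth 11
  add 233.137.178.0/24 -> H5 at depth 24
  add 0.0.0.0/0 -> H1 at depth 0
  Q 220.148.0.12: descend 1101110010010100 ; hops seen [H1,H3,H2] ; pick H2
  del 0.0.0.0/0 (clear depth 0)
  Q 220.148.0.3: descend 1101110010010100 ; hops seen [H3,H2] ; pick H2
  del 220.148.0.0/16 (clear depth 16)
  Q 132.69.225.145: descend 1 ; hops seen [∅] ; pick no-route
  add 24.0.0.0/6 -> H3 at depth 6
  add 26.68.0.0/14 -> H0 at depth 14
  add 26.68.164.94/32 -> H4 at depth 32
  Q 26.4.212.210: descend 000110100 ; hops seen [H3,H3] ; pick H3
  add 0.0.0.0/0 -> H4 at depth 0
  add 220.148.134.142/32 -> H4 at depth 32
  Q 26.68.164.94: descend 00011010010001001010010001011110 ; hops seen [H4,H3,H3,H0,H3,H4] ; pick H4
  add 233.137.176.0/20 -> H0 at depth 20
  Q 220.129.123.215: descend 11011100100 ; hops seen [H4,H3] ; pick H3
  del 233.137.176.0/20 (clear depth 20)
  del 26.0.0.0/9 (clear depth 9)
  add 220.148.134.128/28 -> H3 at depth 28
  add 26.68.128.0/18 -> H4 at depth 18
  add 26.68.164.64/26 -> H4 at depth 26
  add 220.148.128.0/20 -> H3 at depth 20
  add 26.68.164.80/28 -> H1 at depth 28

== LOOKUPS ==
["H2","H2","H0","H2","H2","no-route","H3","H4","H3"]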